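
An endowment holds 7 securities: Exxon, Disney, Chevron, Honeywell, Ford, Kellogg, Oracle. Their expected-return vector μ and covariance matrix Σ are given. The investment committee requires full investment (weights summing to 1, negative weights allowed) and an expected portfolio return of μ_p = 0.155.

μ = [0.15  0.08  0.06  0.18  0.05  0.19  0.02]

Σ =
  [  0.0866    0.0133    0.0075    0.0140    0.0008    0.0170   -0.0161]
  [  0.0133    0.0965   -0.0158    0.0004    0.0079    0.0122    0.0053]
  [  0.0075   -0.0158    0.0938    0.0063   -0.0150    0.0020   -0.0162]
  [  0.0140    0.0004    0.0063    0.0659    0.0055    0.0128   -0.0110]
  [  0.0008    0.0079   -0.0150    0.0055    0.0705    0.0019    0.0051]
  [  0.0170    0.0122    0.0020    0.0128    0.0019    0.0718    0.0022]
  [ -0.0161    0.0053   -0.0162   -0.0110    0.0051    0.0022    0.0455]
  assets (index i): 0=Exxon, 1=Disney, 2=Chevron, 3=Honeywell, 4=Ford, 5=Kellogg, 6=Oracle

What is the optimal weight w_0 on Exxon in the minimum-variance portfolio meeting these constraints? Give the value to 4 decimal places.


g=Σ⁻¹μ = [1.1451  0.4367  0.7611  2.2653  0.4771  1.8182  1.4711]
h=Σ⁻¹𝟙 = [11.4162  8.0613  17.8786  14.3634  13.2895  5.4284  33.1646]
a=μᵀg=1.058853  b=𝟙ᵀg=8.374615  c=𝟙ᵀh=103.601883  D=ac−b²=39.564990
λ₁=(c·0.155−b)/D = (103.601883·0.155−8.374615)/39.564990 = 0.194204
λ₂=(a−b·0.155)/D = (1.058853−8.374615·0.155)/39.564990 = -0.006046
w* = 0.194204·g + -0.006046·h:
  w_0 = 0.194204·1.1451 + -0.006046·11.4162 = 0.1534  (Exxon)
  w_1 = 0.194204·0.4367 + -0.006046·8.0613 = 0.0361  (Disney)
  w_2 = 0.194204·0.7611 + -0.006046·17.8786 = 0.0397  (Chevron)
  w_3 = 0.194204·2.2653 + -0.006046·14.3634 = 0.3531  (Honeywell)
  w_4 = 0.194204·0.4771 + -0.006046·13.2895 = 0.0123  (Ford)
  w_5 = 0.194204·1.8182 + -0.006046·5.4284 = 0.3203  (Kellogg)
  w_6 = 0.194204·1.4711 + -0.006046·33.1646 = 0.0852  (Oracle)
Σw_i=1.0000  μᵀw=0.1550
σ²=wᵀΣw=λ₁·μ_p+λ₂ = 0.194204·0.155 + -0.006046 = 0.024056 ≈ 0.0241

0.1534


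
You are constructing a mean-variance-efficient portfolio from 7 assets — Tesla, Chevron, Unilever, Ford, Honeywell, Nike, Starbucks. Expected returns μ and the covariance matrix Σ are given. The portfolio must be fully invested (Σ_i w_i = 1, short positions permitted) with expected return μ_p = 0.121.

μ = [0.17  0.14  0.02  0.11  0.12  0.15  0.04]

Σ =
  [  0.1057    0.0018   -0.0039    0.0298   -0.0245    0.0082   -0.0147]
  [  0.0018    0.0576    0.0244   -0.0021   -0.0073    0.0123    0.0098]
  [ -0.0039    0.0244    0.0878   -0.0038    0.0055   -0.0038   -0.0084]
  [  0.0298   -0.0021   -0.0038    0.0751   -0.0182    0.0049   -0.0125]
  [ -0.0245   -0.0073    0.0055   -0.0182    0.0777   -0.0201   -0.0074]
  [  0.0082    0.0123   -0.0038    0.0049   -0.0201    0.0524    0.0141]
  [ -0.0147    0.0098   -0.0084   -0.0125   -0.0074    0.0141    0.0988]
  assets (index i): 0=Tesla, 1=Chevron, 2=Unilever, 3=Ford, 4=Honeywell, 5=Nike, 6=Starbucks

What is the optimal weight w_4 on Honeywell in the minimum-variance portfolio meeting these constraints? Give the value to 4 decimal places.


0.2618

p=Σ⁻¹μ = [1.7633  2.2671  -0.3027  1.5398  3.5470  3.1335  0.4299]
q=Σ⁻¹𝟙 = [11.3660  10.0364  10.2742  16.9964  27.3427  21.1295  12.8734]
a=μᵀp=1.693337  b=𝟙ᵀp=12.377867  c=𝟙ᵀq=110.018409  D=ac−b²=33.086701
λ₁=(c·0.121−b)/D = (110.018409·0.121−12.377867)/33.086701 = 0.028240
λ₂=(a−b·0.121)/D = (1.693337−12.377867·0.121)/33.086701 = 0.005912
w* = 0.028240·p + 0.005912·q:
  w_0 = 0.028240·1.7633 + 0.005912·11.3660 = 0.1170  (Tesla)
  w_1 = 0.028240·2.2671 + 0.005912·10.0364 = 0.1234  (Chevron)
  w_2 = 0.028240·-0.3027 + 0.005912·10.2742 = 0.0522  (Unilever)
  w_3 = 0.028240·1.5398 + 0.005912·16.9964 = 0.1440  (Ford)
  w_4 = 0.028240·3.5470 + 0.005912·27.3427 = 0.2618  (Honeywell)
  w_5 = 0.028240·3.1335 + 0.005912·21.1295 = 0.2134  (Nike)
  w_6 = 0.028240·0.4299 + 0.005912·12.8734 = 0.0883  (Starbucks)
Σw_i=1.0000  μᵀw=0.1210
σ²=wᵀΣw=λ₁·μ_p+λ₂ = 0.028240·0.121 + 0.005912 = 0.009329 ≈ 0.0093


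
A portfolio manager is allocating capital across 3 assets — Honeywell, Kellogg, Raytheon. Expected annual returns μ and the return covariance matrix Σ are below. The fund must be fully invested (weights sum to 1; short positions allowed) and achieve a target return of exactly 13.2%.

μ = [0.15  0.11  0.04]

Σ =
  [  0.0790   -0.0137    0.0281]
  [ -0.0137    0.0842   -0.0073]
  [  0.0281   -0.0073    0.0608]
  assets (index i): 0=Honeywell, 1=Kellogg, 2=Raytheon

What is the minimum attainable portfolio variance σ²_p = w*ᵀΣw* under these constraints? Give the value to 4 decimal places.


u=Σ⁻¹μ = [2.2514  1.6568  -0.1837]
v=Σ⁻¹𝟙 = [10.4527  14.7378  13.3859]
a=μᵀu=0.512610  b=𝟙ᵀu=3.724494  c=𝟙ᵀv=38.576385  D=ac−b²=5.902787
λ₁=(c·0.132−b)/D = (38.576385·0.132−3.724494)/5.902787 = 0.231685
λ₂=(a−b·0.132)/D = (0.512610−3.724494·0.132)/5.902787 = 0.003554
w* = 0.231685·u + 0.003554·v:
  w_0 = 0.231685·2.2514 + 0.003554·10.4527 = 0.5588  (Honeywell)
  w_1 = 0.231685·1.6568 + 0.003554·14.7378 = 0.4362  (Kellogg)
  w_2 = 0.231685·-0.1837 + 0.003554·13.3859 = 0.0050  (Raytheon)
Σw_i=1.0000  μᵀw=0.1320
σ²=wᵀΣw=λ₁·μ_p+λ₂ = 0.231685·0.132 + 0.003554 = 0.034136 ≈ 0.0341

0.0341


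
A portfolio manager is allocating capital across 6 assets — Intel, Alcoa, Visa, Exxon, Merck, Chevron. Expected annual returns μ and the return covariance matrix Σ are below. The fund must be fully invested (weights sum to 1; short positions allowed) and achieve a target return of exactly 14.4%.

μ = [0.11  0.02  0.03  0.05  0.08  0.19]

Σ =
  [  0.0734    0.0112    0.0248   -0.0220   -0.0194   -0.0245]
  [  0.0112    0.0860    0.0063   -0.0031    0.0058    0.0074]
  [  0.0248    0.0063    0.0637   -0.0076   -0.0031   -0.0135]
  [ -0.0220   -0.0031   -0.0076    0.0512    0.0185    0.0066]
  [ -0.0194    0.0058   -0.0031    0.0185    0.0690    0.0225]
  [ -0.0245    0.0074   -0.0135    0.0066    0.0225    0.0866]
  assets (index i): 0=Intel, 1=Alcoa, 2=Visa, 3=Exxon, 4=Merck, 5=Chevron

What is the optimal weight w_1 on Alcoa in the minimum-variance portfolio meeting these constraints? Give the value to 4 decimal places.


-0.1058

g=Σ⁻¹μ = [3.1668  -0.4182  0.1174  1.7083  0.7096  2.8294]
h=Σ⁻¹𝟙 = [23.8865  6.6323  12.6300  26.8343  9.0295  15.3161]
a=μᵀg=1.023264  b=𝟙ᵀg=8.113192  c=𝟙ᵀh=94.328722  D=ac−b²=30.699341
λ₁=(c·0.144−b)/D = (94.328722·0.144−8.113192)/30.699341 = 0.178184
λ₂=(a−b·0.144)/D = (1.023264−8.113192·0.144)/30.699341 = -0.004724
w* = 0.178184·g + -0.004724·h:
  w_0 = 0.178184·3.1668 + -0.004724·23.8865 = 0.4514  (Intel)
  w_1 = 0.178184·-0.4182 + -0.004724·6.6323 = -0.1058  (Alcoa)
  w_2 = 0.178184·0.1174 + -0.004724·12.6300 = -0.0388  (Visa)
  w_3 = 0.178184·1.7083 + -0.004724·26.8343 = 0.1776  (Exxon)
  w_4 = 0.178184·0.7096 + -0.004724·9.0295 = 0.0838  (Merck)
  w_5 = 0.178184·2.8294 + -0.004724·15.3161 = 0.4318  (Chevron)
Σw_i=1.0000  μᵀw=0.1440
σ²=wᵀΣw=λ₁·μ_p+λ₂ = 0.178184·0.144 + -0.004724 = 0.020934 ≈ 0.0209


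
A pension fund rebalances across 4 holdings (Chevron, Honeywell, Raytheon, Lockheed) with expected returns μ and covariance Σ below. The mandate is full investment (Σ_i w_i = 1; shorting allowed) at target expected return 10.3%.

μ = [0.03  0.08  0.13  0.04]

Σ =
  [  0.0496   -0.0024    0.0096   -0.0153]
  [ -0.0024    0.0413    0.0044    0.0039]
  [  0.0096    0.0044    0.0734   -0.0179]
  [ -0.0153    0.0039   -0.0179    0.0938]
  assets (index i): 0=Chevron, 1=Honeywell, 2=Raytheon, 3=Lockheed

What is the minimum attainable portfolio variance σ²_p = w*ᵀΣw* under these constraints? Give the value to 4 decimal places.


0.0275

g=Σ⁻¹μ = [0.5861  1.7061  1.7853  0.7918]
h=Σ⁻¹𝟙 = [23.6853  22.6767  13.0880  16.0791]
a=μᵀg=0.417832  b=𝟙ᵀg=4.869302  c=𝟙ᵀh=75.529127  D=ac−b²=7.848359
λ₁=(c·0.103−b)/D = (75.529127·0.103−4.869302)/7.848359 = 0.370803
λ₂=(a−b·0.103)/D = (0.417832−4.869302·0.103)/7.848359 = -0.010665
w* = 0.370803·g + -0.010665·h:
  w_0 = 0.370803·0.5861 + -0.010665·23.6853 = -0.0353  (Chevron)
  w_1 = 0.370803·1.7061 + -0.010665·22.6767 = 0.3908  (Honeywell)
  w_2 = 0.370803·1.7853 + -0.010665·13.0880 = 0.5224  (Raytheon)
  w_3 = 0.370803·0.7918 + -0.010665·16.0791 = 0.1221  (Lockheed)
Σw_i=1.0000  μᵀw=0.1030
σ²=wᵀΣw=λ₁·μ_p+λ₂ = 0.370803·0.103 + -0.010665 = 0.027527 ≈ 0.0275


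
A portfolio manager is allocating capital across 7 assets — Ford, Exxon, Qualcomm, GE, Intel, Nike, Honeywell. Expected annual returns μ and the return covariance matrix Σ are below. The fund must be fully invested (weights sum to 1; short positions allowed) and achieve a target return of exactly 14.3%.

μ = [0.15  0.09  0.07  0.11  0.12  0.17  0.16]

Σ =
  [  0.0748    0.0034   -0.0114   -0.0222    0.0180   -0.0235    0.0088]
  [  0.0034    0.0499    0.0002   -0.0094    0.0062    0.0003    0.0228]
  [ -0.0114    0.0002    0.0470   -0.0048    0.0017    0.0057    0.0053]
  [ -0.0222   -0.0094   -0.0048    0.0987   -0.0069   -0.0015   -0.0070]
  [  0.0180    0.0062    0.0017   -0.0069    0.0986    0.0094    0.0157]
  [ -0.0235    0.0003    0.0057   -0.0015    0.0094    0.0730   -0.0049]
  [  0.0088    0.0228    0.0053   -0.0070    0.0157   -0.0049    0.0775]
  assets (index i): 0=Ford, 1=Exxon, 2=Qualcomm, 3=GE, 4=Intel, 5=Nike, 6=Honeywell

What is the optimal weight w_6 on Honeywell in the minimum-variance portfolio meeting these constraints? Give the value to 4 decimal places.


0.1536

g=Σ⁻¹μ = [3.9205  1.2464  2.0688  2.3782  -0.0362  3.5824  1.5598]
h=Σ⁻¹𝟙 = [28.2475  19.2091  26.9398  20.4350  1.9352  21.1153  4.9910]
a=μᵀg=1.960907  b=𝟙ᵀg=14.719952  c=𝟙ᵀh=122.872772  D=ac−b²=24.265062
λ₁=(c·0.143−b)/D = (122.872772·0.143−14.719952)/24.265062 = 0.117488
λ₂=(a−b·0.143)/D = (1.960907−14.719952·0.143)/24.265062 = -0.005936
w* = 0.117488·g + -0.005936·h:
  w_0 = 0.117488·3.9205 + -0.005936·28.2475 = 0.2929  (Ford)
  w_1 = 0.117488·1.2464 + -0.005936·19.2091 = 0.0324  (Exxon)
  w_2 = 0.117488·2.0688 + -0.005936·26.9398 = 0.0831  (Qualcomm)
  w_3 = 0.117488·2.3782 + -0.005936·20.4350 = 0.1581  (GE)
  w_4 = 0.117488·-0.0362 + -0.005936·1.9352 = -0.0157  (Intel)
  w_5 = 0.117488·3.5824 + -0.005936·21.1153 = 0.2955  (Nike)
  w_6 = 0.117488·1.5598 + -0.005936·4.9910 = 0.1536  (Honeywell)
Σw_i=1.0000  μᵀw=0.1430
σ²=wᵀΣw=λ₁·μ_p+λ₂ = 0.117488·0.143 + -0.005936 = 0.010864 ≈ 0.0109


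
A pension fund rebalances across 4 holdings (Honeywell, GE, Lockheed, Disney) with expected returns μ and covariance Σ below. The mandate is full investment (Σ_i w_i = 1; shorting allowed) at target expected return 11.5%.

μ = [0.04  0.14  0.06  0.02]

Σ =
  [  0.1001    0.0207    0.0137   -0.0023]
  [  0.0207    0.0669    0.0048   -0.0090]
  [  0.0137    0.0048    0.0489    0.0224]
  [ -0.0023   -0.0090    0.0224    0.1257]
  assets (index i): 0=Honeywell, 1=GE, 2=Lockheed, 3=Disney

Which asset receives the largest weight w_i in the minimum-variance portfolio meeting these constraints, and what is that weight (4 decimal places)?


GE (0.6917)

x=Σ⁻¹μ = [-0.1679  2.0889  1.0116  0.1253]
y=Σ⁻¹𝟙 = [5.4168  13.0708  14.7337  6.3648]
a=μᵀx=0.348933  b=𝟙ᵀx=3.057897  c=𝟙ᵀy=39.586107  D=ac−b²=4.462164
λ₁=(c·0.115−b)/D = (39.586107·0.115−3.057897)/4.462164 = 0.334928
λ₂=(a−b·0.115)/D = (0.348933−3.057897·0.115)/4.462164 = -0.000611
w* = 0.334928·x + -0.000611·y:
  w_0 = 0.334928·-0.1679 + -0.000611·5.4168 = -0.0596  (Honeywell)
  w_1 = 0.334928·2.0889 + -0.000611·13.0708 = 0.6917  (GE)
  w_2 = 0.334928·1.0116 + -0.000611·14.7337 = 0.3298  (Lockheed)
  w_3 = 0.334928·0.1253 + -0.000611·6.3648 = 0.0381  (Disney)
Σw_i=1.0000  μᵀw=0.1150
σ²=wᵀΣw=λ₁·μ_p+λ₂ = 0.334928·0.115 + -0.000611 = 0.037906 ≈ 0.0379


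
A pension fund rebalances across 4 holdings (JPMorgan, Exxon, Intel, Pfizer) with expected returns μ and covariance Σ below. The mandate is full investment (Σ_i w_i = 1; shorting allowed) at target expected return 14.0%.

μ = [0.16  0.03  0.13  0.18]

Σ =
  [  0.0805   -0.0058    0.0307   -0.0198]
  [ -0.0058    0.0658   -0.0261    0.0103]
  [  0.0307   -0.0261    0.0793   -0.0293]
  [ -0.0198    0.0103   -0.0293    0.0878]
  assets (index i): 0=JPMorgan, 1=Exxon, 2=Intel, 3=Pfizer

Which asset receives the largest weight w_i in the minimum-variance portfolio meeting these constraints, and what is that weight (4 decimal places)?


Pfizer (0.3573)

p=Σ⁻¹μ = [1.9199  1.0915  2.4244  3.1641]
q=Σ⁻¹𝟙 = [9.8370  22.2781  23.0372  18.6822]
a=μᵀp=1.224635  b=𝟙ᵀp=8.599900  c=𝟙ᵀq=73.834539  D=ac−b²=16.462042
λ₁=(c·0.140−b)/D = (73.834539·0.140−8.599900)/16.462042 = 0.105512
λ₂=(a−b·0.140)/D = (1.224635−8.599900·0.140)/16.462042 = 0.001254
w* = 0.105512·p + 0.001254·q:
  w_0 = 0.105512·1.9199 + 0.001254·9.8370 = 0.2149  (JPMorgan)
  w_1 = 0.105512·1.0915 + 0.001254·22.2781 = 0.1431  (Exxon)
  w_2 = 0.105512·2.4244 + 0.001254·23.0372 = 0.2847  (Intel)
  w_3 = 0.105512·3.1641 + 0.001254·18.6822 = 0.3573  (Pfizer)
Σw_i=1.0000  μᵀw=0.1400
σ²=wᵀΣw=λ₁·μ_p+λ₂ = 0.105512·0.140 + 0.001254 = 0.016026 ≈ 0.0160


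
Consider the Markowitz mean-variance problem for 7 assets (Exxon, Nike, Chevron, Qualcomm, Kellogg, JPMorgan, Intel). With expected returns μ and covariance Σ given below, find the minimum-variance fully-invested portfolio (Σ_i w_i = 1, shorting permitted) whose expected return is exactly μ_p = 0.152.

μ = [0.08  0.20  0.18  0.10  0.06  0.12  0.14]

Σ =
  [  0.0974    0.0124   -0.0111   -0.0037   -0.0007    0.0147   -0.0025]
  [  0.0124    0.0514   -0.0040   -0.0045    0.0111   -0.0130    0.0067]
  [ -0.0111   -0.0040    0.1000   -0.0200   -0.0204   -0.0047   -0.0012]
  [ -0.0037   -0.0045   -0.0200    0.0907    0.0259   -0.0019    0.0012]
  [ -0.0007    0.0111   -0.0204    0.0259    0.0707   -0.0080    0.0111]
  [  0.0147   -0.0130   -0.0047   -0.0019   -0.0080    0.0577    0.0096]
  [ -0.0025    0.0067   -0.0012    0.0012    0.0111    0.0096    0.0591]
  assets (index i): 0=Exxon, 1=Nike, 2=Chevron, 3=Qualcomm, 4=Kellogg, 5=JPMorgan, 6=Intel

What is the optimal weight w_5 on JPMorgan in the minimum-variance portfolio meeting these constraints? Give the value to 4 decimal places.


x=Σ⁻¹μ = [0.1226  4.8160  2.6174  1.8807  0.3305  3.2459  1.2537]
y=Σ⁻¹𝟙 = [6.8558  22.3259  17.9735  13.2418  12.2377  22.7502  8.7816]
a=μᵀx=2.217059  b=𝟙ᵀx=14.266767  c=𝟙ᵀy=104.166531  D=ac−b²=27.402751
λ₁=(c·0.152−b)/D = (104.166531·0.152−14.266767)/27.402751 = 0.057167
λ₂=(a−b·0.152)/D = (2.217059−14.266767·0.152)/27.402751 = 0.001770
w* = 0.057167·x + 0.001770·y:
  w_0 = 0.057167·0.1226 + 0.001770·6.8558 = 0.0191  (Exxon)
  w_1 = 0.057167·4.8160 + 0.001770·22.3259 = 0.3148  (Nike)
  w_2 = 0.057167·2.6174 + 0.001770·17.9735 = 0.1814  (Chevron)
  w_3 = 0.057167·1.8807 + 0.001770·13.2418 = 0.1310  (Qualcomm)
  w_4 = 0.057167·0.3305 + 0.001770·12.2377 = 0.0406  (Kellogg)
  w_5 = 0.057167·3.2459 + 0.001770·22.7502 = 0.2258  (JPMorgan)
  w_6 = 0.057167·1.2537 + 0.001770·8.7816 = 0.0872  (Intel)
Σw_i=1.0000  μᵀw=0.1520
σ²=wᵀΣw=λ₁·μ_p+λ₂ = 0.057167·0.152 + 0.001770 = 0.010460 ≈ 0.0105

0.2258


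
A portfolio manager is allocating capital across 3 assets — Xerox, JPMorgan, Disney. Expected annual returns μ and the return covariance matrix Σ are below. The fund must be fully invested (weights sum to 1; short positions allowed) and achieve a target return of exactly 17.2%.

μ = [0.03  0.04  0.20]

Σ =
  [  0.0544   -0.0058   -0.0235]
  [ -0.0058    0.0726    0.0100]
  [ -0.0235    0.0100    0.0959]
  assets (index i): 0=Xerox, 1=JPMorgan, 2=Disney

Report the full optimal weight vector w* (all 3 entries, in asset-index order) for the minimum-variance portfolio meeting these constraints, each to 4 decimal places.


0.2598  -0.1010  0.8412

g=Σ⁻¹μ = [1.6481  0.3447  2.4534]
h=Σ⁻¹𝟙 = [26.5440  13.7601  15.4972]
a=μᵀg=0.553912  b=𝟙ᵀg=4.446166  c=𝟙ᵀh=55.801301  D=ac−b²=11.140640
λ₁=(c·0.172−b)/D = (55.801301·0.172−4.446166)/11.140640 = 0.462420
λ₂=(a−b·0.172)/D = (0.553912−4.446166·0.172)/11.140640 = -0.018924
w* = 0.462420·g + -0.018924·h:
  w_0 = 0.462420·1.6481 + -0.018924·26.5440 = 0.2598  (Xerox)
  w_1 = 0.462420·0.3447 + -0.018924·13.7601 = -0.1010  (JPMorgan)
  w_2 = 0.462420·2.4534 + -0.018924·15.4972 = 0.8412  (Disney)
Σw_i=1.0000  μᵀw=0.1720
σ²=wᵀΣw=λ₁·μ_p+λ₂ = 0.462420·0.172 + -0.018924 = 0.060612 ≈ 0.0606


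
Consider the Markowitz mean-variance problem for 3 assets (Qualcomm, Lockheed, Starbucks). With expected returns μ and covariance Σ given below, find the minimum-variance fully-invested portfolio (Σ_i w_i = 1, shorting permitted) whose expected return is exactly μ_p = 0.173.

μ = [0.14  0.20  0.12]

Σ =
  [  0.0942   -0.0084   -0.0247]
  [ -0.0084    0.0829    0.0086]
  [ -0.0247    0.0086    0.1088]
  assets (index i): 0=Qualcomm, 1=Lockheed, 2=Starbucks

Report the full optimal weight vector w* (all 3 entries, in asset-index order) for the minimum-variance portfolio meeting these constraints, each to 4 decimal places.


0.2934  0.5891  0.1174

p=Σ⁻¹μ = [2.0682  2.4793  1.3765]
q=Σ⁻¹𝟙 = [14.7495  12.3577  11.5628]
a=μᵀp=0.950592  b=𝟙ᵀp=5.924023  c=𝟙ᵀq=38.670117  D=ac−b²=1.665459
λ₁=(c·0.173−b)/D = (38.670117·0.173−5.924023)/1.665459 = 0.459877
λ₂=(a−b·0.173)/D = (0.950592−5.924023·0.173)/1.665459 = -0.044591
w* = 0.459877·p + -0.044591·q:
  w_0 = 0.459877·2.0682 + -0.044591·14.7495 = 0.2934  (Qualcomm)
  w_1 = 0.459877·2.4793 + -0.044591·12.3577 = 0.5891  (Lockheed)
  w_2 = 0.459877·1.3765 + -0.044591·11.5628 = 0.1174  (Starbucks)
Σw_i=1.0000  μᵀw=0.1730
σ²=wᵀΣw=λ₁·μ_p+λ₂ = 0.459877·0.173 + -0.044591 = 0.034968 ≈ 0.0350


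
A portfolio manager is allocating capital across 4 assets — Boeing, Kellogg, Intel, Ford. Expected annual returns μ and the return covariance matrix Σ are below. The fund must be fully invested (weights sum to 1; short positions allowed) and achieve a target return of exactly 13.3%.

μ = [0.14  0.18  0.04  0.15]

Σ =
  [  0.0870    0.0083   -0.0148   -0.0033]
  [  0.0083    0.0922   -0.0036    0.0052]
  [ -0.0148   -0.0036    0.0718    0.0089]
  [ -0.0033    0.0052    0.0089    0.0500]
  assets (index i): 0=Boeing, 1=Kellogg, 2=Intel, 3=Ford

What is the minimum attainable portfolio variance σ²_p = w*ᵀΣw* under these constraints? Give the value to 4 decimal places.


0.0188

u=Σ⁻¹μ = [1.6650  1.6679  0.6339  2.8236]
v=Σ⁻¹𝟙 = [13.8390  9.2160  15.1020  17.2668]
a=μᵀu=0.982219  b=𝟙ᵀu=6.790440  c=𝟙ᵀv=55.423777  D=ac−b²=8.328238
λ₁=(c·0.133−b)/D = (55.423777·0.133−6.790440)/8.328238 = 0.069753
λ₂=(a−b·0.133)/D = (0.982219−6.790440·0.133)/8.328238 = 0.009497
w* = 0.069753·u + 0.009497·v:
  w_0 = 0.069753·1.6650 + 0.009497·13.8390 = 0.2476  (Boeing)
  w_1 = 0.069753·1.6679 + 0.009497·9.2160 = 0.2039  (Kellogg)
  w_2 = 0.069753·0.6339 + 0.009497·15.1020 = 0.1876  (Intel)
  w_3 = 0.069753·2.8236 + 0.009497·17.2668 = 0.3609  (Ford)
Σw_i=1.0000  μᵀw=0.1330
σ²=wᵀΣw=λ₁·μ_p+λ₂ = 0.069753·0.133 + 0.009497 = 0.018774 ≈ 0.0188


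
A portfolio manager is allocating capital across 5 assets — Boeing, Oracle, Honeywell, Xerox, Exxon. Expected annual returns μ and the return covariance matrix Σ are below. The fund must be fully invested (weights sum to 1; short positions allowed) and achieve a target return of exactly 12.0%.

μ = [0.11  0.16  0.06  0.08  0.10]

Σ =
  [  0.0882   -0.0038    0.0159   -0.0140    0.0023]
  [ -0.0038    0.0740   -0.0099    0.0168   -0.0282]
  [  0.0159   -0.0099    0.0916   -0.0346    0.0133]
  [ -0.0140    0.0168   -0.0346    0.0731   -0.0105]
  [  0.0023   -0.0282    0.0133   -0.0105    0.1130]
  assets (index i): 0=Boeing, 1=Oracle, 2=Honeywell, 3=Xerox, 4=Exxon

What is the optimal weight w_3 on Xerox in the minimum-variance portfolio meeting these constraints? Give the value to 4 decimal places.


0.1286

g=Σ⁻¹μ = [1.3663  2.6198  1.0315  1.4613  1.5253]
h=Σ⁻¹𝟙 = [12.1459  16.2263  17.1025  22.1963  12.7013]
a=μᵀg=0.900790  b=𝟙ᵀg=8.004235  c=𝟙ᵀh=80.372222  D=ac−b²=8.330709
λ₁=(c·0.120−b)/D = (80.372222·0.120−8.004235)/8.330709 = 0.196914
λ₂=(a−b·0.120)/D = (0.900790−8.004235·0.120)/8.330709 = -0.007168
w* = 0.196914·g + -0.007168·h:
  w_0 = 0.196914·1.3663 + -0.007168·12.1459 = 0.1820  (Boeing)
  w_1 = 0.196914·2.6198 + -0.007168·16.2263 = 0.3996  (Oracle)
  w_2 = 0.196914·1.0315 + -0.007168·17.1025 = 0.0805  (Honeywell)
  w_3 = 0.196914·1.4613 + -0.007168·22.1963 = 0.1286  (Xerox)
  w_4 = 0.196914·1.5253 + -0.007168·12.7013 = 0.2093  (Exxon)
Σw_i=1.0000  μᵀw=0.1200
σ²=wᵀΣw=λ₁·μ_p+λ₂ = 0.196914·0.120 + -0.007168 = 0.016461 ≈ 0.0165


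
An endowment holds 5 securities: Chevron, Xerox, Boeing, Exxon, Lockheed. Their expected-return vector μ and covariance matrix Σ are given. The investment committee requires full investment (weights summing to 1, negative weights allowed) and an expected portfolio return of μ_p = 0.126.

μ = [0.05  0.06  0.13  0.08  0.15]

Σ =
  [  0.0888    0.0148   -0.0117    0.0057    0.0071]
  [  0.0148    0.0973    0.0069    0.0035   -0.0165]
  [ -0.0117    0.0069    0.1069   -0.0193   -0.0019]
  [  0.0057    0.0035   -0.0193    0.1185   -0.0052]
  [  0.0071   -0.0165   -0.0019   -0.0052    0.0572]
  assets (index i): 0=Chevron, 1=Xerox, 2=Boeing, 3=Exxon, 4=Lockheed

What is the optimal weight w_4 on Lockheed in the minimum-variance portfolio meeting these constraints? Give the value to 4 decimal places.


0.5223

g=Σ⁻¹μ = [0.2892  0.9443  1.4199  0.9961  2.9966]
h=Σ⁻¹𝟙 = [8.5757  11.3214  11.8398  10.5433  21.0356]
a=μᵀg=0.784876  b=𝟙ᵀg=6.646046  c=𝟙ᵀh=63.315785  D=ac−b²=5.525104
λ₁=(c·0.126−b)/D = (63.315785·0.126−6.646046)/5.525104 = 0.241035
λ₂=(a−b·0.126)/D = (0.784876−6.646046·0.126)/5.525104 = -0.009507
w* = 0.241035·g + -0.009507·h:
  w_0 = 0.241035·0.2892 + -0.009507·8.5757 = -0.0118  (Chevron)
  w_1 = 0.241035·0.9443 + -0.009507·11.3214 = 0.1200  (Xerox)
  w_2 = 0.241035·1.4199 + -0.009507·11.8398 = 0.2297  (Boeing)
  w_3 = 0.241035·0.9961 + -0.009507·10.5433 = 0.1399  (Exxon)
  w_4 = 0.241035·2.9966 + -0.009507·21.0356 = 0.5223  (Lockheed)
Σw_i=1.0000  μᵀw=0.1260
σ²=wᵀΣw=λ₁·μ_p+λ₂ = 0.241035·0.126 + -0.009507 = 0.020864 ≈ 0.0209


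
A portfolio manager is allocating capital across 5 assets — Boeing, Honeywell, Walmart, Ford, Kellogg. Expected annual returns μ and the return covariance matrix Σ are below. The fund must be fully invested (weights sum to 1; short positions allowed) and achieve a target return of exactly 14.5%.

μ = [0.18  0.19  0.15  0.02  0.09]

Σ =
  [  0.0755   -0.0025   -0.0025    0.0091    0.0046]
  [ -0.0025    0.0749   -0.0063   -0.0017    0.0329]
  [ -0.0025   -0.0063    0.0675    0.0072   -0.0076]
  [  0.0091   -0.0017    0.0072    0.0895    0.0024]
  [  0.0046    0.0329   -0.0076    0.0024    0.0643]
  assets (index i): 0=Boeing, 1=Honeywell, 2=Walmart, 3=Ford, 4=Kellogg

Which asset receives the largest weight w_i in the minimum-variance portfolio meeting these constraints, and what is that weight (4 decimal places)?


x=Σ⁻¹μ = [2.5808  2.7932  2.6112  -0.1987  0.1019]
y=Σ⁻¹𝟙 = [12.4580  10.5677  16.5849  8.4808  10.8975]
a=μᵀx=1.392129  b=𝟙ᵀx=7.888422  c=𝟙ᵀy=58.988852  D=ac−b²=19.892877
λ₁=(c·0.145−b)/D = (58.988852·0.145−7.888422)/19.892877 = 0.033427
λ₂=(a−b·0.145)/D = (1.392129−7.888422·0.145)/19.892877 = 0.012482
w* = 0.033427·x + 0.012482·y:
  w_0 = 0.033427·2.5808 + 0.012482·12.4580 = 0.2418  (Boeing)
  w_1 = 0.033427·2.7932 + 0.012482·10.5677 = 0.2253  (Honeywell)
  w_2 = 0.033427·2.6112 + 0.012482·16.5849 = 0.2943  (Walmart)
  w_3 = 0.033427·-0.1987 + 0.012482·8.4808 = 0.0992  (Ford)
  w_4 = 0.033427·0.1019 + 0.012482·10.8975 = 0.1394  (Kellogg)
Σw_i=1.0000  μᵀw=0.1450
σ²=wᵀΣw=λ₁·μ_p+λ₂ = 0.033427·0.145 + 0.012482 = 0.017329 ≈ 0.0173

Walmart (0.2943)


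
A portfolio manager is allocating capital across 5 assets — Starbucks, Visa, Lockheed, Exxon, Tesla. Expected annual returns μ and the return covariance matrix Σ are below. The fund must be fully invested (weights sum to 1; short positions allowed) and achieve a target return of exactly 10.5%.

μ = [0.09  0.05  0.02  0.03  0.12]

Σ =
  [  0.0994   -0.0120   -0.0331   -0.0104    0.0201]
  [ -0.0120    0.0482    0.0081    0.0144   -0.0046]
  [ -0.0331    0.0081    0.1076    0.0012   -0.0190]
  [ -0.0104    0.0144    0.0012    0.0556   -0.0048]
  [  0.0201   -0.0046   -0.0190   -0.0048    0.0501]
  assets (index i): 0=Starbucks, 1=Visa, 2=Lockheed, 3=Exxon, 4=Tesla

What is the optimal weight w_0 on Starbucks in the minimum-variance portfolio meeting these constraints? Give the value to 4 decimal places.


0.1140

x=Σ⁻¹μ = [0.8685  1.1809  0.8019  0.5961  2.5164]
y=Σ⁻¹𝟙 = [14.8505  18.6765  16.4334  17.6122  23.6365]
a=μᵀx=0.473100  b=𝟙ᵀx=5.963783  c=𝟙ᵀy=91.209052  D=ac−b²=7.584270
λ₁=(c·0.105−b)/D = (91.209052·0.105−5.963783)/7.584270 = 0.476403
λ₂=(a−b·0.105)/D = (0.473100−5.963783·0.105)/7.584270 = -0.020186
w* = 0.476403·x + -0.020186·y:
  w_0 = 0.476403·0.8685 + -0.020186·14.8505 = 0.1140  (Starbucks)
  w_1 = 0.476403·1.1809 + -0.020186·18.6765 = 0.1856  (Visa)
  w_2 = 0.476403·0.8019 + -0.020186·16.4334 = 0.0503  (Lockheed)
  w_3 = 0.476403·0.5961 + -0.020186·17.6122 = -0.0715  (Exxon)
  w_4 = 0.476403·2.5164 + -0.020186·23.6365 = 0.7217  (Tesla)
Σw_i=1.0000  μᵀw=0.1050
σ²=wᵀΣw=λ₁·μ_p+λ₂ = 0.476403·0.105 + -0.020186 = 0.029836 ≈ 0.0298


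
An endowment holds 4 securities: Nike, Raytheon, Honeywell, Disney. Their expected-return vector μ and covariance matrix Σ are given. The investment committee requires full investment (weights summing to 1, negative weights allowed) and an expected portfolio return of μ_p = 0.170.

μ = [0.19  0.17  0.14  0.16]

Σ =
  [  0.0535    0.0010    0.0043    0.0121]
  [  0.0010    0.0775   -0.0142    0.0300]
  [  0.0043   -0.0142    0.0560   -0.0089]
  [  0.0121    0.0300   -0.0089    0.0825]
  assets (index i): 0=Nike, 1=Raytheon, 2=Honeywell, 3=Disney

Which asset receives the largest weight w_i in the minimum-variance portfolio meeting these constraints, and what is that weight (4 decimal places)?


x=Σ⁻¹μ = [3.0464  2.3305  3.0112  0.9700]
y=Σ⁻¹𝟙 = [15.0937  13.8419  21.3487  7.1771]
a=μᵀx=1.551769  b=𝟙ᵀx=9.358088  c=𝟙ᵀy=57.461446  D=ac−b²=1.593064
λ₁=(c·0.170−b)/D = (57.461446·0.170−9.358088)/1.593064 = 0.257590
λ₂=(a−b·0.170)/D = (1.551769−9.358088·0.170)/1.593064 = -0.024548
w* = 0.257590·x + -0.024548·y:
  w_0 = 0.257590·3.0464 + -0.024548·15.0937 = 0.4142  (Nike)
  w_1 = 0.257590·2.3305 + -0.024548·13.8419 = 0.2605  (Raytheon)
  w_2 = 0.257590·3.0112 + -0.024548·21.3487 = 0.2516  (Honeywell)
  w_3 = 0.257590·0.9700 + -0.024548·7.1771 = 0.0737  (Disney)
Σw_i=1.0000  μᵀw=0.1700
σ²=wᵀΣw=λ₁·μ_p+λ₂ = 0.257590·0.170 + -0.024548 = 0.019243 ≈ 0.0192

Nike (0.4142)


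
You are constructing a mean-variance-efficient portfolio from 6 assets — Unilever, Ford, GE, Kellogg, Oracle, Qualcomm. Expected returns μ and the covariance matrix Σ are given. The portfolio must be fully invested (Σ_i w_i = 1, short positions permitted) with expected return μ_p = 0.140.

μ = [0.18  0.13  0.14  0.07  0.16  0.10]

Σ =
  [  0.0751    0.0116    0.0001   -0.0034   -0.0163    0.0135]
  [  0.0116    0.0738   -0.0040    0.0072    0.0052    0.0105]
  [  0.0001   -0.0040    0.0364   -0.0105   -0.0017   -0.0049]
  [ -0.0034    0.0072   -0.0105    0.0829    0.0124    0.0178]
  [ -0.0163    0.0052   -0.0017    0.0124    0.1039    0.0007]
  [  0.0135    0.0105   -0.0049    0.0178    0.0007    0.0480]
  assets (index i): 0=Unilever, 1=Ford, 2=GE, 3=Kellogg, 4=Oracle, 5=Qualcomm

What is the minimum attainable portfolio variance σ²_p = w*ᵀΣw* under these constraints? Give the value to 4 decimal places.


0.0116

x=Σ⁻¹μ = [2.4097  1.2359  4.4770  0.8636  1.8179  1.2455]
y=Σ⁻¹𝟙 = [11.8855  9.6486  34.2179  11.4236  10.1053  14.4894]
a=μᵀx=1.697067  b=𝟙ᵀx=12.049639  c=𝟙ᵀy=91.770152  D=ac−b²=10.546244
λ₁=(c·0.140−b)/D = (91.770152·0.140−12.049639)/10.546244 = 0.075684
λ₂=(a−b·0.140)/D = (1.697067−12.049639·0.140)/10.546244 = 0.000959
w* = 0.075684·x + 0.000959·y:
  w_0 = 0.075684·2.4097 + 0.000959·11.8855 = 0.1938  (Unilever)
  w_1 = 0.075684·1.2359 + 0.000959·9.6486 = 0.1028  (Ford)
  w_2 = 0.075684·4.4770 + 0.000959·34.2179 = 0.3717  (GE)
  w_3 = 0.075684·0.8636 + 0.000959·11.4236 = 0.0763  (Kellogg)
  w_4 = 0.075684·1.8179 + 0.000959·10.1053 = 0.1473  (Oracle)
  w_5 = 0.075684·1.2455 + 0.000959·14.4894 = 0.1082  (Qualcomm)
Σw_i=1.0000  μᵀw=0.1400
σ²=wᵀΣw=λ₁·μ_p+λ₂ = 0.075684·0.140 + 0.000959 = 0.011555 ≈ 0.0116


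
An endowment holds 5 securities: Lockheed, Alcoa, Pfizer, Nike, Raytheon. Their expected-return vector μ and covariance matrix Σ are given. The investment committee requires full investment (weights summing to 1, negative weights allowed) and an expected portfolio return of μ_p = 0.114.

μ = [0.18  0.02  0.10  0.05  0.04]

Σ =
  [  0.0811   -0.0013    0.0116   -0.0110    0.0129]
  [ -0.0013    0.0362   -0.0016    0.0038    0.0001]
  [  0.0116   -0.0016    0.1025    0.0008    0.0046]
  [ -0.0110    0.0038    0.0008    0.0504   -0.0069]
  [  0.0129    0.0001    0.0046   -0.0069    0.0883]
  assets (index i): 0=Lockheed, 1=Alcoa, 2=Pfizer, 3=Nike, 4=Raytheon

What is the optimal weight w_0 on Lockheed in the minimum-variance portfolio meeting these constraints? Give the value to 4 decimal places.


p=Σ⁻¹μ = [2.2954  0.5112  0.7036  1.4701  0.1953]
q=Σ⁻¹𝟙 = [12.8797  26.1013  8.0532  22.0235  10.7153]
a=μᵀp=0.575063  b=𝟙ᵀp=5.175481  c=𝟙ᵀq=79.773000  D=ac−b²=19.088895
λ₁=(c·0.114−b)/D = (79.773000·0.114−5.175481)/19.088895 = 0.205284
λ₂=(a−b·0.114)/D = (0.575063−5.175481·0.114)/19.088895 = -0.000783
w* = 0.205284·p + -0.000783·q:
  w_0 = 0.205284·2.2954 + -0.000783·12.8797 = 0.4611  (Lockheed)
  w_1 = 0.205284·0.5112 + -0.000783·26.1013 = 0.0845  (Alcoa)
  w_2 = 0.205284·0.7036 + -0.000783·8.0532 = 0.1381  (Pfizer)
  w_3 = 0.205284·1.4701 + -0.000783·22.0235 = 0.2845  (Nike)
  w_4 = 0.205284·0.1953 + -0.000783·10.7153 = 0.0317  (Raytheon)
Σw_i=1.0000  μᵀw=0.1140
σ²=wᵀΣw=λ₁·μ_p+λ₂ = 0.205284·0.114 + -0.000783 = 0.022620 ≈ 0.0226

0.4611


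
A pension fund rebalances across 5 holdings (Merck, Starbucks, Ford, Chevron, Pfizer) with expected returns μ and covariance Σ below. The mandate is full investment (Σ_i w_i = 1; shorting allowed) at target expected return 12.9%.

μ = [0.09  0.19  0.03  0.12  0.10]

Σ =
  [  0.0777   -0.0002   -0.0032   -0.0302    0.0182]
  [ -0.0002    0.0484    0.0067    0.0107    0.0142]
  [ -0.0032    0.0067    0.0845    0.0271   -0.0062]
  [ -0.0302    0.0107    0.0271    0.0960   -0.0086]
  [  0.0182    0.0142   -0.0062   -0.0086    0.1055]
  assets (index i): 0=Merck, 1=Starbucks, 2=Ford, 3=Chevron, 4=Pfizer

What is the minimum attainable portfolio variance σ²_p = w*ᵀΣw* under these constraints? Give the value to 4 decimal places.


0.0180

p=Σ⁻¹μ = [1.6686  3.5638  -0.3228  1.4942  0.2832]
q=Σ⁻¹𝟙 = [16.5950  15.1672  7.7591  12.2968  6.0328]
a=μᵀp=1.025231  b=𝟙ᵀp=6.686974  c=𝟙ᵀq=57.850785  D=ac−b²=14.594778
λ₁=(c·0.129−b)/D = (57.850785·0.129−6.686974)/14.594778 = 0.053154
λ₂=(a−b·0.129)/D = (1.025231−6.686974·0.129)/14.594778 = 0.011142
w* = 0.053154·p + 0.011142·q:
  w_0 = 0.053154·1.6686 + 0.011142·16.5950 = 0.2736  (Merck)
  w_1 = 0.053154·3.5638 + 0.011142·15.1672 = 0.3584  (Starbucks)
  w_2 = 0.053154·-0.3228 + 0.011142·7.7591 = 0.0693  (Ford)
  w_3 = 0.053154·1.4942 + 0.011142·12.2968 = 0.2164  (Chevron)
  w_4 = 0.053154·0.2832 + 0.011142·6.0328 = 0.0823  (Pfizer)
Σw_i=1.0000  μᵀw=0.1290
σ²=wᵀΣw=λ₁·μ_p+λ₂ = 0.053154·0.129 + 0.011142 = 0.017999 ≈ 0.0180


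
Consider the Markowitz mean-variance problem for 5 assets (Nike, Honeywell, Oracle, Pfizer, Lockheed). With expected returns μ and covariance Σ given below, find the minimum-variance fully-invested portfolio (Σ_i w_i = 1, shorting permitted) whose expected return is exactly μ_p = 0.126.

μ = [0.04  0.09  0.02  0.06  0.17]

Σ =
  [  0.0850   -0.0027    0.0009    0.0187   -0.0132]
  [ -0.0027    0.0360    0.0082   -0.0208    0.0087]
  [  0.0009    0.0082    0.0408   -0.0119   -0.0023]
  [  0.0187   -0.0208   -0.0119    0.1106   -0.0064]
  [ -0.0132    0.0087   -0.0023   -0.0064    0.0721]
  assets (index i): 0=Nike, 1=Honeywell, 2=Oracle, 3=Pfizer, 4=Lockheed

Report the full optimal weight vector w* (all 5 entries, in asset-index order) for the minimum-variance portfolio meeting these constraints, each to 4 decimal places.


p=Σ⁻¹μ = [0.6630  2.5297  0.4116  1.0825  2.2832]
q=Σ⁻¹𝟙 = [11.1770  28.8755  23.9520  16.0052  14.6164]
a=μᵀp=0.715518  b=𝟙ᵀp=6.970012  c=𝟙ᵀq=94.626061  D=ac−b²=19.125584
λ₁=(c·0.126−b)/D = (94.626061·0.126−6.970012)/19.125584 = 0.258966
λ₂=(a−b·0.126)/D = (0.715518−6.970012·0.126)/19.125584 = -0.008507
w* = 0.258966·p + -0.008507·q:
  w_0 = 0.258966·0.6630 + -0.008507·11.1770 = 0.0766  (Nike)
  w_1 = 0.258966·2.5297 + -0.008507·28.8755 = 0.4095  (Honeywell)
  w_2 = 0.258966·0.4116 + -0.008507·23.9520 = -0.0972  (Oracle)
  w_3 = 0.258966·1.0825 + -0.008507·16.0052 = 0.1442  (Pfizer)
  w_4 = 0.258966·2.2832 + -0.008507·14.6164 = 0.4669  (Lockheed)
Σw_i=1.0000  μᵀw=0.1260
σ²=wᵀΣw=λ₁·μ_p+λ₂ = 0.258966·0.126 + -0.008507 = 0.024123 ≈ 0.0241

0.0766  0.4095  -0.0972  0.1442  0.4669


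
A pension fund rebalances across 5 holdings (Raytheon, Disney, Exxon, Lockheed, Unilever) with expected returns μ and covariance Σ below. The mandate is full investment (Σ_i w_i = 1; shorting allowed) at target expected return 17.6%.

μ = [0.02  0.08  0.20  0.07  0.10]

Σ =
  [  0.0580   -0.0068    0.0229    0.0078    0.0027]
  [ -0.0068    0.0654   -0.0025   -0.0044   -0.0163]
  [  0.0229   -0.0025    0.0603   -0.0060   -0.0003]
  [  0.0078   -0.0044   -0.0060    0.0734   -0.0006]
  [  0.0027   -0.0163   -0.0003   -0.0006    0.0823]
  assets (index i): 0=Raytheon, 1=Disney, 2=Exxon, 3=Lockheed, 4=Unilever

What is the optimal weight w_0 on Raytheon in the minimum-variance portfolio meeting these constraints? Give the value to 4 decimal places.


x=Σ⁻¹μ = [-1.3363  1.7501  4.0587  1.5457  1.6316]
y=Σ⁻¹𝟙 = [11.1831  22.1059  14.8377  15.1071  16.3262]
a=μᵀx=1.196381  b=𝟙ᵀx=7.649788  c=𝟙ᵀy=79.560029  D=ac−b²=36.664880
λ₁=(c·0.176−b)/D = (79.560029·0.176−7.649788)/36.664880 = 0.173266
λ₂=(a−b·0.176)/D = (1.196381−7.649788·0.176)/36.664880 = -0.004091
w* = 0.173266·x + -0.004091·y:
  w_0 = 0.173266·-1.3363 + -0.004091·11.1831 = -0.2773  (Raytheon)
  w_1 = 0.173266·1.7501 + -0.004091·22.1059 = 0.2128  (Disney)
  w_2 = 0.173266·4.0587 + -0.004091·14.8377 = 0.6425  (Exxon)
  w_3 = 0.173266·1.5457 + -0.004091·15.1071 = 0.2060  (Lockheed)
  w_4 = 0.173266·1.6316 + -0.004091·16.3262 = 0.2159  (Unilever)
Σw_i=1.0000  μᵀw=0.1760
σ²=wᵀΣw=λ₁·μ_p+λ₂ = 0.173266·0.176 + -0.004091 = 0.026404 ≈ 0.0264

-0.2773


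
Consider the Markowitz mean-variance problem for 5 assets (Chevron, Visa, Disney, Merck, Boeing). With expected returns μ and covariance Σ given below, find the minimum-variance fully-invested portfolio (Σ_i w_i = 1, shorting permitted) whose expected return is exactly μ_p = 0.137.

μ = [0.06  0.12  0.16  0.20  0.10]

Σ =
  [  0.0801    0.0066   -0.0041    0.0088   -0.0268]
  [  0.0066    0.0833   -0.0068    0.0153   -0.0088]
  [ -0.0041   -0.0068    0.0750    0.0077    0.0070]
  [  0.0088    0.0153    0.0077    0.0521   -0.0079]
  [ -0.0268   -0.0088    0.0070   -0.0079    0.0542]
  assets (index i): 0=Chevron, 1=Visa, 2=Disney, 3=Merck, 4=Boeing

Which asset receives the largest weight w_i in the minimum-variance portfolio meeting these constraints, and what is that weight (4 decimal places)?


Merck (0.3110)

x=Σ⁻¹μ = [1.3600  1.1469  1.6750  3.4787  2.9944]
y=Σ⁻¹𝟙 = [20.9418  11.7558  11.0249  15.3556  31.5282]
a=μᵀx=1.482428  b=𝟙ᵀx=10.655133  c=𝟙ᵀy=90.606324  D=ac−b²=20.785494
λ₁=(c·0.137−b)/D = (90.606324·0.137−10.655133)/20.785494 = 0.084575
λ₂=(a−b·0.137)/D = (1.482428−10.655133·0.137)/20.785494 = 0.001091
w* = 0.084575·x + 0.001091·y:
  w_0 = 0.084575·1.3600 + 0.001091·20.9418 = 0.1379  (Chevron)
  w_1 = 0.084575·1.1469 + 0.001091·11.7558 = 0.1098  (Visa)
  w_2 = 0.084575·1.6750 + 0.001091·11.0249 = 0.1537  (Disney)
  w_3 = 0.084575·3.4787 + 0.001091·15.3556 = 0.3110  (Merck)
  w_4 = 0.084575·2.9944 + 0.001091·31.5282 = 0.2876  (Boeing)
Σw_i=1.0000  μᵀw=0.1370
σ²=wᵀΣw=λ₁·μ_p+λ₂ = 0.084575·0.137 + 0.001091 = 0.012678 ≈ 0.0127


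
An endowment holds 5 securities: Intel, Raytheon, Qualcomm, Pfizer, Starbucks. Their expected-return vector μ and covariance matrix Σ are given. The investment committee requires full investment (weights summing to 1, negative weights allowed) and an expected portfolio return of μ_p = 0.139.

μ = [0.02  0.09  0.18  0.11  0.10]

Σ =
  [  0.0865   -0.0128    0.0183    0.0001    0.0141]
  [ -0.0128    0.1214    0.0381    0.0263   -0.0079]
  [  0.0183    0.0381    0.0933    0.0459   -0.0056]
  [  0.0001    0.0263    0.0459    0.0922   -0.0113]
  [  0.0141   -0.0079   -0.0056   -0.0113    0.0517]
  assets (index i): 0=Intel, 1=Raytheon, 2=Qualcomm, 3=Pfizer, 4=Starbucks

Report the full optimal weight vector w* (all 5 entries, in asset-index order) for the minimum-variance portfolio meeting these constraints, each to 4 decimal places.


p=Σ⁻¹μ = [-0.5368  0.1441  1.8647  0.5206  2.4184]
q=Σ⁻¹𝟙 = [8.8924  7.6591  2.0983  10.1228  20.5273]
a=μᵀp=0.636996  b=𝟙ᵀp=4.411107  c=𝟙ᵀq=49.299899  D=ac−b²=11.945992
λ₁=(c·0.139−b)/D = (49.299899·0.139−4.411107)/11.945992 = 0.204385
λ₂=(a−b·0.139)/D = (0.636996−4.411107·0.139)/11.945992 = 0.001997
w* = 0.204385·p + 0.001997·q:
  w_0 = 0.204385·-0.5368 + 0.001997·8.8924 = -0.0920  (Intel)
  w_1 = 0.204385·0.1441 + 0.001997·7.6591 = 0.0447  (Raytheon)
  w_2 = 0.204385·1.8647 + 0.001997·2.0983 = 0.3853  (Qualcomm)
  w_3 = 0.204385·0.5206 + 0.001997·10.1228 = 0.1266  (Pfizer)
  w_4 = 0.204385·2.4184 + 0.001997·20.5273 = 0.5353  (Starbucks)
Σw_i=1.0000  μᵀw=0.1390
σ²=wᵀΣw=λ₁·μ_p+λ₂ = 0.204385·0.139 + 0.001997 = 0.030406 ≈ 0.0304

-0.0920  0.0447  0.3853  0.1266  0.5353


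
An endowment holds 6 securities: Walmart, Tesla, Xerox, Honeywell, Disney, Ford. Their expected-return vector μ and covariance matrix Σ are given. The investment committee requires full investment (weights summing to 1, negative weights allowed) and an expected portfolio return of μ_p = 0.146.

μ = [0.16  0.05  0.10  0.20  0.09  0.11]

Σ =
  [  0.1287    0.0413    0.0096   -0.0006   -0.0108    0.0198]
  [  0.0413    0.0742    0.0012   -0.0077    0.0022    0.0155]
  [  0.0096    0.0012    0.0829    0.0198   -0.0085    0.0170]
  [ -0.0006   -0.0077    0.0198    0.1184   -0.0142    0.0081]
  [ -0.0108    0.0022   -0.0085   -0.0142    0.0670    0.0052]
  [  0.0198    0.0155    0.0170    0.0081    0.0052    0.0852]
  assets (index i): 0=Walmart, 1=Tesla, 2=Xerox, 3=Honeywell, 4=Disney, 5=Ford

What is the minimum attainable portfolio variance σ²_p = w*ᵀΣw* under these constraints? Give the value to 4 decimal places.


u=Σ⁻¹μ = [1.2925  -0.0506  0.7208  1.7701  1.9759  0.5672]
v=Σ⁻¹𝟙 = [4.5825  10.1831  10.0398  9.3056  18.2015  4.8208]
a=μᵀu=0.870583  b=𝟙ᵀu=6.275866  c=𝟙ᵀv=57.133161  D=ac−b²=10.352674
λ₁=(c·0.146−b)/D = (57.133161·0.146−6.275866)/10.352674 = 0.199521
λ₂=(a−b·0.146)/D = (0.870583−6.275866·0.146)/10.352674 = -0.004414
w* = 0.199521·u + -0.004414·v:
  w_0 = 0.199521·1.2925 + -0.004414·4.5825 = 0.2376  (Walmart)
  w_1 = 0.199521·-0.0506 + -0.004414·10.1831 = -0.0550  (Tesla)
  w_2 = 0.199521·0.7208 + -0.004414·10.0398 = 0.0995  (Xerox)
  w_3 = 0.199521·1.7701 + -0.004414·9.3056 = 0.3121  (Honeywell)
  w_4 = 0.199521·1.9759 + -0.004414·18.2015 = 0.3139  (Disney)
  w_5 = 0.199521·0.5672 + -0.004414·4.8208 = 0.0919  (Ford)
Σw_i=1.0000  μᵀw=0.1460
σ²=wᵀΣw=λ₁·μ_p+λ₂ = 0.199521·0.146 + -0.004414 = 0.024716 ≈ 0.0247

0.0247
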